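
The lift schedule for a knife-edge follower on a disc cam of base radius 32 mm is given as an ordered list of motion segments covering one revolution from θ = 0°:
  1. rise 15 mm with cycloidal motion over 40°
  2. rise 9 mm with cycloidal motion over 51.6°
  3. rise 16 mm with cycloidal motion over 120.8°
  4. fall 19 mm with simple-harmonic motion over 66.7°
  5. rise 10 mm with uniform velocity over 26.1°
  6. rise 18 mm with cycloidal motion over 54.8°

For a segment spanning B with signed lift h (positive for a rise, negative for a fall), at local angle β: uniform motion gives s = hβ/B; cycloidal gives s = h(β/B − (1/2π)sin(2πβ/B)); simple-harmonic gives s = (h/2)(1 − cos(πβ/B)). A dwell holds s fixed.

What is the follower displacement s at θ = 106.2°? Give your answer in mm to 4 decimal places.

seg 1 [0°–40°] cycloidal, h=15: full span → s += 15 → s = 15.0000
seg 2 [40°–91.6°] cycloidal, h=9: full span → s += 9 → s = 24.0000
seg 3 [91.6°–212.4°] cycloidal, h=16: θ=106.2° here. β=14.6, B=120.8. 16·(0.1209 − sin(2π·0.1209)/(2π)) = 0.1806 → s = 24.1806

24.1806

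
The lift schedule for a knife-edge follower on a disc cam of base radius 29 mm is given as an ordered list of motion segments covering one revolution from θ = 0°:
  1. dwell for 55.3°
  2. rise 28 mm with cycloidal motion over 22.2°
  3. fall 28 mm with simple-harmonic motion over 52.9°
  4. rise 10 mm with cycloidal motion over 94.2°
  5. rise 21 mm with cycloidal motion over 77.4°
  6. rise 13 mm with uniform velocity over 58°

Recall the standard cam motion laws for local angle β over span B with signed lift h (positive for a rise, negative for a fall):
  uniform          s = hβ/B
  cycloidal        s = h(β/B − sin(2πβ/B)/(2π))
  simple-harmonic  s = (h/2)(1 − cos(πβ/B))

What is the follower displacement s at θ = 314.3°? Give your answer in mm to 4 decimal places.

seg 1 [0°–55.3°] dwell: s stays 0.0000
seg 2 [55.3°–77.5°] cycloidal, h=28: full span → s += 28 → s = 28.0000
seg 3 [77.5°–130.4°] simple-harmonic, h=-28: full span → s += -28 → s = 0.0000
seg 4 [130.4°–224.6°] cycloidal, h=10: full span → s += 10 → s = 10.0000
seg 5 [224.6°–302°] cycloidal, h=21: full span → s += 21 → s = 31.0000
seg 6 [302°–360°] uniform, h=13: θ=314.3° here. β=12.3, B=58. 13·12.3/58 = 2.7569 → s = 33.7569

33.7569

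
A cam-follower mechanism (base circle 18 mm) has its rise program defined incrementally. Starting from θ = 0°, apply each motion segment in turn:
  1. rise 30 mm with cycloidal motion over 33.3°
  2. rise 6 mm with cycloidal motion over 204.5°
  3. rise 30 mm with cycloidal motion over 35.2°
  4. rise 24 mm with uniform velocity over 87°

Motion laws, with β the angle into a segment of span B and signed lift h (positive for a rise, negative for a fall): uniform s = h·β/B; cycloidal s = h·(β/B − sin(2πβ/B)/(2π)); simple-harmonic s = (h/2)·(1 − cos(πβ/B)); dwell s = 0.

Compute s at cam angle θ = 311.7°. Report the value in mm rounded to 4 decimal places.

seg 1 [0°–33.3°] cycloidal, h=30: full span → s += 30 → s = 30.0000
seg 2 [33.3°–237.8°] cycloidal, h=6: full span → s += 6 → s = 36.0000
seg 3 [237.8°–273°] cycloidal, h=30: full span → s += 30 → s = 66.0000
seg 4 [273°–360°] uniform, h=24: θ=311.7° here. β=38.7, B=87. 24·38.7/87 = 10.6759 → s = 76.6759

76.6759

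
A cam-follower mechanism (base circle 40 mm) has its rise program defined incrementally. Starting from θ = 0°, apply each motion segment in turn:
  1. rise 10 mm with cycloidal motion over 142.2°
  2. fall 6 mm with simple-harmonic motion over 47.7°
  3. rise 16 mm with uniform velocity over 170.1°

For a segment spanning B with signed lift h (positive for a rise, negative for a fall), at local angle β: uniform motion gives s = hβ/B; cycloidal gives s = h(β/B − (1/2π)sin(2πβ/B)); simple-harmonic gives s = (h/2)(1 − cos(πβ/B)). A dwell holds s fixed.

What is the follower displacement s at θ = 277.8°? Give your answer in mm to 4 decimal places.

seg 1 [0°–142.2°] cycloidal, h=10: full span → s += 10 → s = 10.0000
seg 2 [142.2°–189.9°] simple-harmonic, h=-6: full span → s += -6 → s = 4.0000
seg 3 [189.9°–360°] uniform, h=16: θ=277.8° here. β=87.9, B=170.1. 16·87.9/170.1 = 8.2681 → s = 12.2681

12.2681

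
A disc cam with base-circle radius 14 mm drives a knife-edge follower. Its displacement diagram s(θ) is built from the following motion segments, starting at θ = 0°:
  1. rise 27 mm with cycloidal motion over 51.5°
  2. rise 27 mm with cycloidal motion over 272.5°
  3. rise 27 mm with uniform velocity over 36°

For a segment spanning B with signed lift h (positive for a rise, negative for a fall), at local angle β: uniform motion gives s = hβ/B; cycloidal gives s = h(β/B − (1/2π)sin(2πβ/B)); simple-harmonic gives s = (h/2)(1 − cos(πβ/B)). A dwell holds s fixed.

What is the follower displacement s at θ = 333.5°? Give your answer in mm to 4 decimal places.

seg 1 [0°–51.5°] cycloidal, h=27: full span → s += 27 → s = 27.0000
seg 2 [51.5°–324°] cycloidal, h=27: full span → s += 27 → s = 54.0000
seg 3 [324°–360°] uniform, h=27: θ=333.5° here. β=9.5, B=36. 27·9.5/36 = 7.1250 → s = 61.1250

61.1250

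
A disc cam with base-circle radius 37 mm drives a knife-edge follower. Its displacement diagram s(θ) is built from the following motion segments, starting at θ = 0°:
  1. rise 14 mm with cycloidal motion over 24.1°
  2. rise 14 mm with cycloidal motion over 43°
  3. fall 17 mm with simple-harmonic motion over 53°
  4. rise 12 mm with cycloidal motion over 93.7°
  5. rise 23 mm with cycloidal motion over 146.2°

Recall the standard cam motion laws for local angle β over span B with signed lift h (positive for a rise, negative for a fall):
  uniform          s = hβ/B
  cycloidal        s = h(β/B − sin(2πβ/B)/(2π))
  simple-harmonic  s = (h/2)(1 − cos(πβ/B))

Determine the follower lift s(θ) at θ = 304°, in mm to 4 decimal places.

seg 1 [0°–24.1°] cycloidal, h=14: full span → s += 14 → s = 14.0000
seg 2 [24.1°–67.1°] cycloidal, h=14: full span → s += 14 → s = 28.0000
seg 3 [67.1°–120.1°] simple-harmonic, h=-17: full span → s += -17 → s = 11.0000
seg 4 [120.1°–213.8°] cycloidal, h=12: full span → s += 12 → s = 23.0000
seg 5 [213.8°–360°] cycloidal, h=23: θ=304° here. β=90.2, B=146.2. 23·(0.6170 − sin(2π·0.6170)/(2π)) = 16.6446 → s = 39.6446

39.6446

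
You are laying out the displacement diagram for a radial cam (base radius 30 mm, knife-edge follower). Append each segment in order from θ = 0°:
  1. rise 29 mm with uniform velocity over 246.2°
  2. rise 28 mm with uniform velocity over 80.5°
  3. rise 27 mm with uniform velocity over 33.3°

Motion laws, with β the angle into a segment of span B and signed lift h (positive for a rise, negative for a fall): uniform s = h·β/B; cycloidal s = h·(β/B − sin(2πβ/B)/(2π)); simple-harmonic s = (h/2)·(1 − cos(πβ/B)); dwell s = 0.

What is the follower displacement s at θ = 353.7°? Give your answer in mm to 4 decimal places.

seg 1 [0°–246.2°] uniform, h=29: full span → s += 29 → s = 29.0000
seg 2 [246.2°–326.7°] uniform, h=28: full span → s += 28 → s = 57.0000
seg 3 [326.7°–360°] uniform, h=27: θ=353.7° here. β=27, B=33.3. 27·27/33.3 = 21.8919 → s = 78.8919

78.8919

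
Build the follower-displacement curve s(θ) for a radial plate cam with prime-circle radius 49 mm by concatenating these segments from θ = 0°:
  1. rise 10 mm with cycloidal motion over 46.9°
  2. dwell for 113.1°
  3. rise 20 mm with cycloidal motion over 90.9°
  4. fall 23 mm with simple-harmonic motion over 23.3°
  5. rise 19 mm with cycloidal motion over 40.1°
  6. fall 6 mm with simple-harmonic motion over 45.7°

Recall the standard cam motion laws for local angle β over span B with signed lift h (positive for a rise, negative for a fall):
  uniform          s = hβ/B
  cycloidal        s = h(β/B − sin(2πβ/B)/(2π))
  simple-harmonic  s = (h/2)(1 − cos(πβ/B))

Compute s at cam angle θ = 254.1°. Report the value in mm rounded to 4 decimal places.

seg 1 [0°–46.9°] cycloidal, h=10: full span → s += 10 → s = 10.0000
seg 2 [46.9°–160°] dwell: s stays 10.0000
seg 3 [160°–250.9°] cycloidal, h=20: full span → s += 20 → s = 30.0000
seg 4 [250.9°–274.2°] simple-harmonic, h=-23: θ=254.1° here. β=3.2, B=23.3. -23/2·(1 − cos(π·0.1373)) = -1.0539 → s = 28.9461

28.9461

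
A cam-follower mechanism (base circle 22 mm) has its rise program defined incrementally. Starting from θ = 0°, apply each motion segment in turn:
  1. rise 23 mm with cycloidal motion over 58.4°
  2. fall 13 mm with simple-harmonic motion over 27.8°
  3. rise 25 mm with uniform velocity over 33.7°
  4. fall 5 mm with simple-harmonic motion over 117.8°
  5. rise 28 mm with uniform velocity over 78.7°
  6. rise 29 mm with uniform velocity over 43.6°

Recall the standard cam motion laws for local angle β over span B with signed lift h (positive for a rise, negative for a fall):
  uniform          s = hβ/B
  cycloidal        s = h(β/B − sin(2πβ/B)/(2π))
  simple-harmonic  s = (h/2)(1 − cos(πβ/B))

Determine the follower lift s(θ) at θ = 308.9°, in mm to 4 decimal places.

seg 1 [0°–58.4°] cycloidal, h=23: full span → s += 23 → s = 23.0000
seg 2 [58.4°–86.2°] simple-harmonic, h=-13: full span → s += -13 → s = 10.0000
seg 3 [86.2°–119.9°] uniform, h=25: full span → s += 25 → s = 35.0000
seg 4 [119.9°–237.7°] simple-harmonic, h=-5: full span → s += -5 → s = 30.0000
seg 5 [237.7°–316.4°] uniform, h=28: θ=308.9° here. β=71.2, B=78.7. 28·71.2/78.7 = 25.3316 → s = 55.3316

55.3316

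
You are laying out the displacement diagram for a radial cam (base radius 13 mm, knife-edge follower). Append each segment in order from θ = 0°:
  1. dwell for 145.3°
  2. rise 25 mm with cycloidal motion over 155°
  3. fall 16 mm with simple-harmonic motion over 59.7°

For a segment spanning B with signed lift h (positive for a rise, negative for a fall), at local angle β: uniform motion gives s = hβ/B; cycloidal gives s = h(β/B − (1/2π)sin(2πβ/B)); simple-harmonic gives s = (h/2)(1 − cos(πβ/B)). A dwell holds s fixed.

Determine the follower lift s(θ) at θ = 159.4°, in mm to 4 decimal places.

seg 1 [0°–145.3°] dwell: s stays 0.0000
seg 2 [145.3°–300.3°] cycloidal, h=25: θ=159.4° here. β=14.1, B=155. 25·(0.0910 − sin(2π·0.0910)/(2π)) = 0.1218 → s = 0.1218

0.1218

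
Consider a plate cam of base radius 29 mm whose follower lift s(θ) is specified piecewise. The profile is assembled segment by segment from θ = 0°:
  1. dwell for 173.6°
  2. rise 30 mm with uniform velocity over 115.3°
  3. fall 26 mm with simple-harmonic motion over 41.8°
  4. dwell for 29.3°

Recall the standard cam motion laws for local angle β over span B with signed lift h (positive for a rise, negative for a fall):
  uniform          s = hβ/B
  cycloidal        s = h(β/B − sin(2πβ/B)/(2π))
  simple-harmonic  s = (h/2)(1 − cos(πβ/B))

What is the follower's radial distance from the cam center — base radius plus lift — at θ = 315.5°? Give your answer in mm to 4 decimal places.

seg 1 [0°–173.6°] dwell: s stays 0.0000
seg 2 [173.6°–288.9°] uniform, h=30: full span → s += 30 → s = 30.0000
seg 3 [288.9°–330.7°] simple-harmonic, h=-26: θ=315.5° here. β=26.6, B=41.8. -26/2·(1 − cos(π·0.6364)) = -18.4004 → s = 11.5996
radial distance = base radius + s = 29 + 11.5996 = 40.5996

40.5996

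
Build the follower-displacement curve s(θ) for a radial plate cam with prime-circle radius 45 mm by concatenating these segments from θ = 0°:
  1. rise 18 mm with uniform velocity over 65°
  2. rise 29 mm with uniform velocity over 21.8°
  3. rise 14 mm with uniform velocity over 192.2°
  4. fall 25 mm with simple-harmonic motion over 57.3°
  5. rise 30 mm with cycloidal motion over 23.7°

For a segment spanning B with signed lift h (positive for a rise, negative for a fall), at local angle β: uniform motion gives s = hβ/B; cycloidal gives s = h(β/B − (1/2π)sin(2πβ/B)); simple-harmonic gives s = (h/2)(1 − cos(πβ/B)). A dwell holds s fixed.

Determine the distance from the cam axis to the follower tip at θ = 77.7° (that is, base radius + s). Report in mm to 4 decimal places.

seg 1 [0°–65°] uniform, h=18: full span → s += 18 → s = 18.0000
seg 2 [65°–86.8°] uniform, h=29: θ=77.7° here. β=12.7, B=21.8. 29·12.7/21.8 = 16.8945 → s = 34.8945
radial distance = base radius + s = 45 + 34.8945 = 79.8945

79.8945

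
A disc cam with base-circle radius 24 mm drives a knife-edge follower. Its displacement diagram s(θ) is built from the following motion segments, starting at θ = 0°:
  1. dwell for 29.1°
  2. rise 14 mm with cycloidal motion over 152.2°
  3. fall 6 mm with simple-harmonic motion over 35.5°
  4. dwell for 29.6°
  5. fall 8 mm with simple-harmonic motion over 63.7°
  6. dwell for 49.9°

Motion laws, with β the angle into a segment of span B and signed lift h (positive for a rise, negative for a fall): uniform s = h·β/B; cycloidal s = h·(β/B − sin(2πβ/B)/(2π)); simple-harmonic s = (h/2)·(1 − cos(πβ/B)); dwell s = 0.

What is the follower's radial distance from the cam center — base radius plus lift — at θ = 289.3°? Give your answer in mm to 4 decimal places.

seg 1 [0°–29.1°] dwell: s stays 0.0000
seg 2 [29.1°–181.3°] cycloidal, h=14: full span → s += 14 → s = 14.0000
seg 3 [181.3°–216.8°] simple-harmonic, h=-6: full span → s += -6 → s = 8.0000
seg 4 [216.8°–246.4°] dwell: s stays 8.0000
seg 5 [246.4°–310.1°] simple-harmonic, h=-8: θ=289.3° here. β=42.9, B=63.7. -8/2·(1 − cos(π·0.6735)) = -6.0736 → s = 1.9264
radial distance = base radius + s = 24 + 1.9264 = 25.9264

25.9264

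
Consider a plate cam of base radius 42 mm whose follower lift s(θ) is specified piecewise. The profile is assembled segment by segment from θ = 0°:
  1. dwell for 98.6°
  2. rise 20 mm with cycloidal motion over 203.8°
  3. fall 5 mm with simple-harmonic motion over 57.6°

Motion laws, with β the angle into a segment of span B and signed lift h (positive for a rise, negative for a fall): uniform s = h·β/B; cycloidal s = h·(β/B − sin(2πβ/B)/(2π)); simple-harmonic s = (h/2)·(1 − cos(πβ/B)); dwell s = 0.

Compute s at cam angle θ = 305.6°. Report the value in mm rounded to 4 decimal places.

seg 1 [0°–98.6°] dwell: s stays 0.0000
seg 2 [98.6°–302.4°] cycloidal, h=20: full span → s += 20 → s = 20.0000
seg 3 [302.4°–360°] simple-harmonic, h=-5: θ=305.6° here. β=3.2, B=57.6. -5/2·(1 − cos(π·0.0556)) = -0.0380 → s = 19.9620

19.9620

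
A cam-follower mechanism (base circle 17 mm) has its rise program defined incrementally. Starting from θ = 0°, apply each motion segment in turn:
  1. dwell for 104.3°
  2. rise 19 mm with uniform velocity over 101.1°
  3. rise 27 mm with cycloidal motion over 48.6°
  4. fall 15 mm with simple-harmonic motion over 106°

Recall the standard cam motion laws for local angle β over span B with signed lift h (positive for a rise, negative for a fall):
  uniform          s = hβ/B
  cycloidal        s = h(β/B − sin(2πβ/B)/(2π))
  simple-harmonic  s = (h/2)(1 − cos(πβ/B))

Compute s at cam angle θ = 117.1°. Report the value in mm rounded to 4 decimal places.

seg 1 [0°–104.3°] dwell: s stays 0.0000
seg 2 [104.3°–205.4°] uniform, h=19: θ=117.1° here. β=12.8, B=101.1. 19·12.8/101.1 = 2.4055 → s = 2.4055

2.4055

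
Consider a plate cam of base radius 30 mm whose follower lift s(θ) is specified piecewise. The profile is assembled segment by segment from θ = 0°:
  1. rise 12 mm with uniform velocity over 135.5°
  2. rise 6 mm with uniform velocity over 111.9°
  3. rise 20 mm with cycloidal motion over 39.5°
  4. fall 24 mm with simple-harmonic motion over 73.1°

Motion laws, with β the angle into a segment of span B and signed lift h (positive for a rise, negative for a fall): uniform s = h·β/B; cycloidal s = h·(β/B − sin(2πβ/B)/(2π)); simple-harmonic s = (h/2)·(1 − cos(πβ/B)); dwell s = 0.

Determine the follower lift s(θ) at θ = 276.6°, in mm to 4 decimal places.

seg 1 [0°–135.5°] uniform, h=12: full span → s += 12 → s = 12.0000
seg 2 [135.5°–247.4°] uniform, h=6: full span → s += 6 → s = 18.0000
seg 3 [247.4°–286.9°] cycloidal, h=20: θ=276.6° here. β=29.2, B=39.5. 20·(0.7392 − sin(2π·0.7392)/(2π)) = 17.9606 → s = 35.9606

35.9606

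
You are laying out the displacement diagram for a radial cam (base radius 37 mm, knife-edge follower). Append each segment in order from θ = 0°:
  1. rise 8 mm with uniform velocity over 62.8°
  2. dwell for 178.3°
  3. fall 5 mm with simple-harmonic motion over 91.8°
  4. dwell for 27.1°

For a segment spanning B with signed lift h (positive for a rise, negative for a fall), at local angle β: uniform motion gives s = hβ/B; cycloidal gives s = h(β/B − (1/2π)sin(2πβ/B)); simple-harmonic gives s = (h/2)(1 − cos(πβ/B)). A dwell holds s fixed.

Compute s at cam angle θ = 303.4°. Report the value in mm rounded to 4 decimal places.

seg 1 [0°–62.8°] uniform, h=8: full span → s += 8 → s = 8.0000
seg 2 [62.8°–241.1°] dwell: s stays 8.0000
seg 3 [241.1°–332.9°] simple-harmonic, h=-5: θ=303.4° here. β=62.3, B=91.8. -5/2·(1 − cos(π·0.6786)) = -3.8306 → s = 4.1694

4.1694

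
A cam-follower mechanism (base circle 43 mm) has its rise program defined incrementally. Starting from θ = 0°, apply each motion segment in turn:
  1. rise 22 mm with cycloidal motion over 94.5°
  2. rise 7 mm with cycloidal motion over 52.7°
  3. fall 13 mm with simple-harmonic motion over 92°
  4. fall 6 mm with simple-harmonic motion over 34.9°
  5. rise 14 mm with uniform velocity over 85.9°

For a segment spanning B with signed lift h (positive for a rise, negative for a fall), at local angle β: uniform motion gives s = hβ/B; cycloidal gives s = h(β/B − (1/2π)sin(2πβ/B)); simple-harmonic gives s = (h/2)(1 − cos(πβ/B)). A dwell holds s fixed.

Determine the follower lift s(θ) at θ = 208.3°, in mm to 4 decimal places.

seg 1 [0°–94.5°] cycloidal, h=22: full span → s += 22 → s = 22.0000
seg 2 [94.5°–147.2°] cycloidal, h=7: full span → s += 7 → s = 29.0000
seg 3 [147.2°–239.2°] simple-harmonic, h=-13: θ=208.3° here. β=61.1, B=92. -13/2·(1 − cos(π·0.6641)) = -9.7050 → s = 19.2950

19.2950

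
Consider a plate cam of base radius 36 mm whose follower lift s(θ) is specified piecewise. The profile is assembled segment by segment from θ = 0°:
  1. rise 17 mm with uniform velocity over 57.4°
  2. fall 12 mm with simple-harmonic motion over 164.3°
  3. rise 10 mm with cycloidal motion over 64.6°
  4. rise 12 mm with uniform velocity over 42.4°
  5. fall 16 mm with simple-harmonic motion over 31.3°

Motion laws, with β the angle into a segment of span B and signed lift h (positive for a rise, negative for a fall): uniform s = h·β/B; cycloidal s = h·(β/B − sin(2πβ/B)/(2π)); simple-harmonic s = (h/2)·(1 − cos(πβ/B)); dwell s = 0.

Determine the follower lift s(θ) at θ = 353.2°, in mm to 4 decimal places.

seg 1 [0°–57.4°] uniform, h=17: full span → s += 17 → s = 17.0000
seg 2 [57.4°–221.7°] simple-harmonic, h=-12: full span → s += -12 → s = 5.0000
seg 3 [221.7°–286.3°] cycloidal, h=10: full span → s += 10 → s = 15.0000
seg 4 [286.3°–328.7°] uniform, h=12: full span → s += 12 → s = 27.0000
seg 5 [328.7°–360°] simple-harmonic, h=-16: θ=353.2° here. β=24.5, B=31.3. -16/2·(1 − cos(π·0.7827)) = -14.2079 → s = 12.7921

12.7921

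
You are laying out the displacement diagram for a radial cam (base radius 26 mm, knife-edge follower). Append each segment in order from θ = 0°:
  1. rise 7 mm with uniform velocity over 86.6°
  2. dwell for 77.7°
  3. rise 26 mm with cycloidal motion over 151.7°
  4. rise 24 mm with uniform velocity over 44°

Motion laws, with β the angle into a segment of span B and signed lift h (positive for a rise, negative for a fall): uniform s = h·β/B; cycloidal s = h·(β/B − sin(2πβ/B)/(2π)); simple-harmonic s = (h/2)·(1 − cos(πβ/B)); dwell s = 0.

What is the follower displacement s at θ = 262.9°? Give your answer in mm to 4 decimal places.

seg 1 [0°–86.6°] uniform, h=7: full span → s += 7 → s = 7.0000
seg 2 [86.6°–164.3°] dwell: s stays 7.0000
seg 3 [164.3°–316°] cycloidal, h=26: θ=262.9° here. β=98.6, B=151.7. 26·(0.6500 − sin(2π·0.6500)/(2π)) = 20.2464 → s = 27.2464

27.2464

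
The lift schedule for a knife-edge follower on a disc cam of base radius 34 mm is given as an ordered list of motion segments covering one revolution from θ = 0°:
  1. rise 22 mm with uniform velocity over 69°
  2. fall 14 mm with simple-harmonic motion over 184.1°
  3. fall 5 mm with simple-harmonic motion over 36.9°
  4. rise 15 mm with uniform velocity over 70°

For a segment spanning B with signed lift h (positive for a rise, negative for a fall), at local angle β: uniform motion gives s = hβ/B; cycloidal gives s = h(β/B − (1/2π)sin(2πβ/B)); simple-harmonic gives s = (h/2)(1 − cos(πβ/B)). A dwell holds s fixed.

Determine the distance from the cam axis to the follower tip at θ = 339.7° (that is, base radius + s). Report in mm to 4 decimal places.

seg 1 [0°–69°] uniform, h=22: full span → s += 22 → s = 22.0000
seg 2 [69°–253.1°] simple-harmonic, h=-14: full span → s += -14 → s = 8.0000
seg 3 [253.1°–290°] simple-harmonic, h=-5: full span → s += -5 → s = 3.0000
seg 4 [290°–360°] uniform, h=15: θ=339.7° here. β=49.7, B=70. 15·49.7/70 = 10.6500 → s = 13.6500
radial distance = base radius + s = 34 + 13.6500 = 47.6500

47.6500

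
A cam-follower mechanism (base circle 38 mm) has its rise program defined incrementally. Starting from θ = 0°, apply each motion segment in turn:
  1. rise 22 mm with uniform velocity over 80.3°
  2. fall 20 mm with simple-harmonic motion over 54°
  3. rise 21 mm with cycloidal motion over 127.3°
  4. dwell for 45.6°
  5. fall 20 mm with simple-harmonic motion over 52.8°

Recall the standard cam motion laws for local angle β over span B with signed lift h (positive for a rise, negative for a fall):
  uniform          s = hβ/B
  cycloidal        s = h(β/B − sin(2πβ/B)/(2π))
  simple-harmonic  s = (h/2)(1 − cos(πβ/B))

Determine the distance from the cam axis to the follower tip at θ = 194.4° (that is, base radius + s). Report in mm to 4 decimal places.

seg 1 [0°–80.3°] uniform, h=22: full span → s += 22 → s = 22.0000
seg 2 [80.3°–134.3°] simple-harmonic, h=-20: full span → s += -20 → s = 2.0000
seg 3 [134.3°–261.6°] cycloidal, h=21: θ=194.4° here. β=60.1, B=127.3. 21·(0.4721 − sin(2π·0.4721)/(2π)) = 9.3317 → s = 11.3317
radial distance = base radius + s = 38 + 11.3317 = 49.3317

49.3317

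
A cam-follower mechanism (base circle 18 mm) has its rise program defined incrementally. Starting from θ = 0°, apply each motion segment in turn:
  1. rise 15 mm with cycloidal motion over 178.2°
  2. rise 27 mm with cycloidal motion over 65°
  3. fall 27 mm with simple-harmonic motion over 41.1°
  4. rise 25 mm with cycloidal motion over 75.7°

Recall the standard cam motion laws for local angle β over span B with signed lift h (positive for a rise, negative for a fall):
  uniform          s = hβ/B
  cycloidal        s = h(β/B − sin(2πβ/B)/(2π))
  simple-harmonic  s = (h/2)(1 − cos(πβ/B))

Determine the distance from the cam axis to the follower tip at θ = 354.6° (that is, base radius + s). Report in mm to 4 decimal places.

seg 1 [0°–178.2°] cycloidal, h=15: full span → s += 15 → s = 15.0000
seg 2 [178.2°–243.2°] cycloidal, h=27: full span → s += 27 → s = 42.0000
seg 3 [243.2°–284.3°] simple-harmonic, h=-27: full span → s += -27 → s = 15.0000
seg 4 [284.3°–360°] cycloidal, h=25: θ=354.6° here. β=70.3, B=75.7. 25·(0.9287 − sin(2π·0.9287)/(2π)) = 24.9409 → s = 39.9409
radial distance = base radius + s = 18 + 39.9409 = 57.9409

57.9409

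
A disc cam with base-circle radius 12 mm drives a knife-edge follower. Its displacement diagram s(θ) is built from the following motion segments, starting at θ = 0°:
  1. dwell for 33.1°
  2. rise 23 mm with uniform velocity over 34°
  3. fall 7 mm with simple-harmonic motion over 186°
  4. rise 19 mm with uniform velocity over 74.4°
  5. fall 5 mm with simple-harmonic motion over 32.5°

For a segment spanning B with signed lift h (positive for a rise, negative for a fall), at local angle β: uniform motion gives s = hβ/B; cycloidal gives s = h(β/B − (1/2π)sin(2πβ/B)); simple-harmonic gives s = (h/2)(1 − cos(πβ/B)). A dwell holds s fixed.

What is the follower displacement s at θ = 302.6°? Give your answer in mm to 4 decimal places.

seg 1 [0°–33.1°] dwell: s stays 0.0000
seg 2 [33.1°–67.1°] uniform, h=23: full span → s += 23 → s = 23.0000
seg 3 [67.1°–253.1°] simple-harmonic, h=-7: full span → s += -7 → s = 16.0000
seg 4 [253.1°–327.5°] uniform, h=19: θ=302.6° here. β=49.5, B=74.4. 19·49.5/74.4 = 12.6411 → s = 28.6411

28.6411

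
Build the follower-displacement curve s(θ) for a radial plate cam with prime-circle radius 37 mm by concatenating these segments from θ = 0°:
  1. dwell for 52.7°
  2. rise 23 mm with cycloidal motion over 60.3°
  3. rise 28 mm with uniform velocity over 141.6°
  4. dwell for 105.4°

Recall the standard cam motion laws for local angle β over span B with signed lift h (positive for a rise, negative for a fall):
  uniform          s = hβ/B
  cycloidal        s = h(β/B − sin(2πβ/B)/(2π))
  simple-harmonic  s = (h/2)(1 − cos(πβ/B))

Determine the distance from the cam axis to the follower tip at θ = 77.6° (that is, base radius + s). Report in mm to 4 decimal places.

seg 1 [0°–52.7°] dwell: s stays 0.0000
seg 2 [52.7°–113°] cycloidal, h=23: θ=77.6° here. β=24.9, B=60.3. 23·(0.4129 − sin(2π·0.4129)/(2π)) = 7.5934 → s = 7.5934
radial distance = base radius + s = 37 + 7.5934 = 44.5934

44.5934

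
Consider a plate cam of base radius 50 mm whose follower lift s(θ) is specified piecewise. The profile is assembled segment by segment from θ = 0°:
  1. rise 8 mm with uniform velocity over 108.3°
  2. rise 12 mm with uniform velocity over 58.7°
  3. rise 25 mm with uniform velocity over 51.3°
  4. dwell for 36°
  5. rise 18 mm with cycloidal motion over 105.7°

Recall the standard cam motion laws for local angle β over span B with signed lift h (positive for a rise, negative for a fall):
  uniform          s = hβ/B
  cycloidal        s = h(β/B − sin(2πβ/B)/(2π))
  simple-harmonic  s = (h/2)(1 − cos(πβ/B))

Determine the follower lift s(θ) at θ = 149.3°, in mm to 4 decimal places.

seg 1 [0°–108.3°] uniform, h=8: full span → s += 8 → s = 8.0000
seg 2 [108.3°–167°] uniform, h=12: θ=149.3° here. β=41, B=58.7. 12·41/58.7 = 8.3816 → s = 16.3816

16.3816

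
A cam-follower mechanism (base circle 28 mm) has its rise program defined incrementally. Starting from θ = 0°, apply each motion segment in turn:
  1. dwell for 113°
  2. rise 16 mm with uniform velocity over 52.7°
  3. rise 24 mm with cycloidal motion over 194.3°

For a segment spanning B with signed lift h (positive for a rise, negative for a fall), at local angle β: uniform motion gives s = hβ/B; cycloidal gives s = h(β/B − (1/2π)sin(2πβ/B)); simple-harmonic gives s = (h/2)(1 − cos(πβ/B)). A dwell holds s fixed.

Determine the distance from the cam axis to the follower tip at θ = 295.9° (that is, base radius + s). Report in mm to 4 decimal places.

seg 1 [0°–113°] dwell: s stays 0.0000
seg 2 [113°–165.7°] uniform, h=16: full span → s += 16 → s = 16.0000
seg 3 [165.7°–360°] cycloidal, h=24: θ=295.9° here. β=130.2, B=194.3. 24·(0.6701 − sin(2π·0.6701)/(2π)) = 19.4307 → s = 35.4307
radial distance = base radius + s = 28 + 35.4307 = 63.4307

63.4307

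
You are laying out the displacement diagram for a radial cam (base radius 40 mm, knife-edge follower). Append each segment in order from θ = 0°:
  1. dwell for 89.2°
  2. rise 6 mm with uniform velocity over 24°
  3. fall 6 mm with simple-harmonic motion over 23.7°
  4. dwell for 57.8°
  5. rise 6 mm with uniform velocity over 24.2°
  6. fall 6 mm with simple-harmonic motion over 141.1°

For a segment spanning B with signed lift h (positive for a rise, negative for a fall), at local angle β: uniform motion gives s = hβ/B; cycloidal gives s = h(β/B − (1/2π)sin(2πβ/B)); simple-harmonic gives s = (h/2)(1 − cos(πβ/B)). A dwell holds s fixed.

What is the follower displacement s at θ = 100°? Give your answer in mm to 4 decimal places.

seg 1 [0°–89.2°] dwell: s stays 0.0000
seg 2 [89.2°–113.2°] uniform, h=6: θ=100° here. β=10.8, B=24. 6·10.8/24 = 2.7000 → s = 2.7000

2.7000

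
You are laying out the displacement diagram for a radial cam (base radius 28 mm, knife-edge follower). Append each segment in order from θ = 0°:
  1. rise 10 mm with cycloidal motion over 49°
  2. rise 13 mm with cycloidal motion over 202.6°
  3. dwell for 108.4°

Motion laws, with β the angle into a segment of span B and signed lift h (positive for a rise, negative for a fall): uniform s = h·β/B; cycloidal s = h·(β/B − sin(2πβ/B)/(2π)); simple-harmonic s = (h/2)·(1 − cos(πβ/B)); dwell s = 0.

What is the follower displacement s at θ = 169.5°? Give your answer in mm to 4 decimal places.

seg 1 [0°–49°] cycloidal, h=10: full span → s += 10 → s = 10.0000
seg 2 [49°–251.6°] cycloidal, h=13: θ=169.5° here. β=120.5, B=202.6. 13·(0.5948 − sin(2π·0.5948)/(2π)) = 8.8924 → s = 18.8924

18.8924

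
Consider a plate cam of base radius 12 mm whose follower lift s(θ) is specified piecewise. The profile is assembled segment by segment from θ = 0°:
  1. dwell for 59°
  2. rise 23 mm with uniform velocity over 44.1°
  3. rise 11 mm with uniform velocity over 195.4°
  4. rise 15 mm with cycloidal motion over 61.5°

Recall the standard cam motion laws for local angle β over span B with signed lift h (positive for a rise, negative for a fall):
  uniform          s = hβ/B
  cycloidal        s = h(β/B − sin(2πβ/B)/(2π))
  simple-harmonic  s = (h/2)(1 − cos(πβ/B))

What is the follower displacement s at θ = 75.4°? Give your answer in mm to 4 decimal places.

seg 1 [0°–59°] dwell: s stays 0.0000
seg 2 [59°–103.1°] uniform, h=23: θ=75.4° here. β=16.4, B=44.1. 23·16.4/44.1 = 8.5533 → s = 8.5533

8.5533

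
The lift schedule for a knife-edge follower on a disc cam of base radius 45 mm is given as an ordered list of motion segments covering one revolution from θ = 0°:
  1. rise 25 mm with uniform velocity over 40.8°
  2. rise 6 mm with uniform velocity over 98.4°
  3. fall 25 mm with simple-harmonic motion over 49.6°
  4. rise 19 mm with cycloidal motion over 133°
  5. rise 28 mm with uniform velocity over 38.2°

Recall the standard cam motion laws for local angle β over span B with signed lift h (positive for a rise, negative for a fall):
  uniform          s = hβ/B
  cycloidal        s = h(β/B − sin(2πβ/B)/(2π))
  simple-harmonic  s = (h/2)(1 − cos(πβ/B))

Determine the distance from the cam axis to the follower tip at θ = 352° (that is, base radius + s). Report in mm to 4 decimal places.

seg 1 [0°–40.8°] uniform, h=25: full span → s += 25 → s = 25.0000
seg 2 [40.8°–139.2°] uniform, h=6: full span → s += 6 → s = 31.0000
seg 3 [139.2°–188.8°] simple-harmonic, h=-25: full span → s += -25 → s = 6.0000
seg 4 [188.8°–321.8°] cycloidal, h=19: full span → s += 19 → s = 25.0000
seg 5 [321.8°–360°] uniform, h=28: θ=352° here. β=30.2, B=38.2. 28·30.2/38.2 = 22.1361 → s = 47.1361
radial distance = base radius + s = 45 + 47.1361 = 92.1361

92.1361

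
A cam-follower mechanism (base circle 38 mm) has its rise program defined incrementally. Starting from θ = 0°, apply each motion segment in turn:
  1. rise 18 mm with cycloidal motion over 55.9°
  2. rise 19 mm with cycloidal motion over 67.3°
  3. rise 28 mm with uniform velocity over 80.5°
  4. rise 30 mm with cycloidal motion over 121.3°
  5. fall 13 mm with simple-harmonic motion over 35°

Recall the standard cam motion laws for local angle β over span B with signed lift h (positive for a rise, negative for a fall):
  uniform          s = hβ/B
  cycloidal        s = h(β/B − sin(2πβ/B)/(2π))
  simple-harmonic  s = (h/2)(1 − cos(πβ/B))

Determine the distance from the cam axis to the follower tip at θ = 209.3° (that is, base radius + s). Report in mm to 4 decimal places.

seg 1 [0°–55.9°] cycloidal, h=18: full span → s += 18 → s = 18.0000
seg 2 [55.9°–123.2°] cycloidal, h=19: full span → s += 19 → s = 37.0000
seg 3 [123.2°–203.7°] uniform, h=28: full span → s += 28 → s = 65.0000
seg 4 [203.7°–325°] cycloidal, h=30: θ=209.3° here. β=5.6, B=121.3. 30·(0.0462 − sin(2π·0.0462)/(2π)) = 0.0193 → s = 65.0193
radial distance = base radius + s = 38 + 65.0193 = 103.0193

103.0193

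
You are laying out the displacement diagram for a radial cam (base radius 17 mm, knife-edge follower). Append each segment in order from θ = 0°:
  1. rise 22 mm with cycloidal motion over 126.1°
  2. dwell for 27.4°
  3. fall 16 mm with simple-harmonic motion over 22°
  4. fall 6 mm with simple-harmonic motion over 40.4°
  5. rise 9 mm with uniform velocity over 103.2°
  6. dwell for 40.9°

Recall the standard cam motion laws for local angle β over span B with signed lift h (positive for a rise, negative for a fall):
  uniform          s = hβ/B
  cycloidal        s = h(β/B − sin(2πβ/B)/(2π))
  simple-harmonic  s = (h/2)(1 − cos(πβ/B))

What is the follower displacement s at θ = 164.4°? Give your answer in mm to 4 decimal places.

seg 1 [0°–126.1°] cycloidal, h=22: full span → s += 22 → s = 22.0000
seg 2 [126.1°–153.5°] dwell: s stays 22.0000
seg 3 [153.5°–175.5°] simple-harmonic, h=-16: θ=164.4° here. β=10.9, B=22. -16/2·(1 − cos(π·0.4955)) = -7.8858 → s = 14.1142

14.1142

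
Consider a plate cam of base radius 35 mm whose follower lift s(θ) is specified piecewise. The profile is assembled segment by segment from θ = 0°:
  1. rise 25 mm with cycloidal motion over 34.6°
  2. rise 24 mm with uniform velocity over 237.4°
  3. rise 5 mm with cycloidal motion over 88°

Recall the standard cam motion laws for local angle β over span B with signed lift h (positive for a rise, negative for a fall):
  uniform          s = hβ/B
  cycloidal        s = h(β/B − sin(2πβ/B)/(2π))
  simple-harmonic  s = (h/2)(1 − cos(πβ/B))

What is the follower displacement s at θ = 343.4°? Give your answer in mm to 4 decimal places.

seg 1 [0°–34.6°] cycloidal, h=25: full span → s += 25 → s = 25.0000
seg 2 [34.6°–272°] uniform, h=24: full span → s += 24 → s = 49.0000
seg 3 [272°–360°] cycloidal, h=5: θ=343.4° here. β=71.4, B=88. 5·(0.8114 − sin(2π·0.8114)/(2π)) = 4.7942 → s = 53.7942

53.7942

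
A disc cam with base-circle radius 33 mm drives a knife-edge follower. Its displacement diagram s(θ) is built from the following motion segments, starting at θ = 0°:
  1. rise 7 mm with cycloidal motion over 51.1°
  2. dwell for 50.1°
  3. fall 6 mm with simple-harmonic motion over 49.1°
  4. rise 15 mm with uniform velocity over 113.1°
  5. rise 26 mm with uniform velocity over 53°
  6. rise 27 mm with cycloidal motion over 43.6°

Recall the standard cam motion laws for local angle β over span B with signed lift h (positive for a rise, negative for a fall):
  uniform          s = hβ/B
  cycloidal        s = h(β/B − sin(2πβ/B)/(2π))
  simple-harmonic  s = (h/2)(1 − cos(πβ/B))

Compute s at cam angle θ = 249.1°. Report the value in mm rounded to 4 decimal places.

seg 1 [0°–51.1°] cycloidal, h=7: full span → s += 7 → s = 7.0000
seg 2 [51.1°–101.2°] dwell: s stays 7.0000
seg 3 [101.2°–150.3°] simple-harmonic, h=-6: full span → s += -6 → s = 1.0000
seg 4 [150.3°–263.4°] uniform, h=15: θ=249.1° here. β=98.8, B=113.1. 15·98.8/113.1 = 13.1034 → s = 14.1034

14.1034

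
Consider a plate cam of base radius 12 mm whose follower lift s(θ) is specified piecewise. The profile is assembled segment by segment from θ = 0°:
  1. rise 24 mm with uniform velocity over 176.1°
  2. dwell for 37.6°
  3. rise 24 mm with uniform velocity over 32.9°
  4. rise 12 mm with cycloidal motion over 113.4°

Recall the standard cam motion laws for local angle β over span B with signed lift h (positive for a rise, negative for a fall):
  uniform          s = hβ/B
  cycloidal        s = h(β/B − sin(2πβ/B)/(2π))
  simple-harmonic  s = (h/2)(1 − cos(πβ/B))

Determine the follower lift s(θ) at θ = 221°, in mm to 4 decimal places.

seg 1 [0°–176.1°] uniform, h=24: full span → s += 24 → s = 24.0000
seg 2 [176.1°–213.7°] dwell: s stays 24.0000
seg 3 [213.7°–246.6°] uniform, h=24: θ=221° here. β=7.3, B=32.9. 24·7.3/32.9 = 5.3252 → s = 29.3252

29.3252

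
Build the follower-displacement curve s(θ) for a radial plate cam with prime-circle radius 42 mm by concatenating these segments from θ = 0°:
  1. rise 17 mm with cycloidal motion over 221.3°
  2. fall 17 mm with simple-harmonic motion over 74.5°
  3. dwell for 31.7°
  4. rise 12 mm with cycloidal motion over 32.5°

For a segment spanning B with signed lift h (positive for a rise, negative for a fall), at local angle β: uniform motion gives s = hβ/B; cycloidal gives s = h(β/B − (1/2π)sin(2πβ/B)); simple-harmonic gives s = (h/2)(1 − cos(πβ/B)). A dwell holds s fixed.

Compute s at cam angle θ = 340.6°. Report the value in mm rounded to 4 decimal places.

seg 1 [0°–221.3°] cycloidal, h=17: full span → s += 17 → s = 17.0000
seg 2 [221.3°–295.8°] simple-harmonic, h=-17: full span → s += -17 → s = 0.0000
seg 3 [295.8°–327.5°] dwell: s stays 0.0000
seg 4 [327.5°–360°] cycloidal, h=12: θ=340.6° here. β=13.1, B=32.5. 12·(0.4031 − sin(2π·0.4031)/(2π)) = 3.7444 → s = 3.7444

3.7444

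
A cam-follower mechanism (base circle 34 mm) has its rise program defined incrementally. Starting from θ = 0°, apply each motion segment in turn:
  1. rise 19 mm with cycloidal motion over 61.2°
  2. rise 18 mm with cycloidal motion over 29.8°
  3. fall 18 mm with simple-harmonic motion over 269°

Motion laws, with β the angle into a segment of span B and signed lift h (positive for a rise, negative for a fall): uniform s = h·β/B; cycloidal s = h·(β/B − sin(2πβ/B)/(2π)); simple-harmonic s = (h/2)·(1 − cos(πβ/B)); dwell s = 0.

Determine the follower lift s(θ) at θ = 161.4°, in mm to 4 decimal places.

seg 1 [0°–61.2°] cycloidal, h=19: full span → s += 19 → s = 19.0000
seg 2 [61.2°–91°] cycloidal, h=18: full span → s += 18 → s = 37.0000
seg 3 [91°–360°] simple-harmonic, h=-18: θ=161.4° here. β=70.4, B=269. -18/2·(1 − cos(π·0.2617)) = -2.8744 → s = 34.1256

34.1256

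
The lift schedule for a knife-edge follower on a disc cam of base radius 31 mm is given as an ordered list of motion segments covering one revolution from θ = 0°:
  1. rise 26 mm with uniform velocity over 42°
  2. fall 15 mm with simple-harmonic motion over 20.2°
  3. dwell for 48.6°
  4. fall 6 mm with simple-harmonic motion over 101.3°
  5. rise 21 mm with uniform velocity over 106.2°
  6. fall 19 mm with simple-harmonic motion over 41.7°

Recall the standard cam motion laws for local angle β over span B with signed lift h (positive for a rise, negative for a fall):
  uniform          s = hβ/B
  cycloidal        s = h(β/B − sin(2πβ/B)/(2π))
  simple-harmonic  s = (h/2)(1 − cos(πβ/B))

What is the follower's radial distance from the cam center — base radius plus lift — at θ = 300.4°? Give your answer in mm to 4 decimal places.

seg 1 [0°–42°] uniform, h=26: full span → s += 26 → s = 26.0000
seg 2 [42°–62.2°] simple-harmonic, h=-15: full span → s += -15 → s = 11.0000
seg 3 [62.2°–110.8°] dwell: s stays 11.0000
seg 4 [110.8°–212.1°] simple-harmonic, h=-6: full span → s += -6 → s = 5.0000
seg 5 [212.1°–318.3°] uniform, h=21: θ=300.4° here. β=88.3, B=106.2. 21·88.3/106.2 = 17.4605 → s = 22.4605
radial distance = base radius + s = 31 + 22.4605 = 53.4605

53.4605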